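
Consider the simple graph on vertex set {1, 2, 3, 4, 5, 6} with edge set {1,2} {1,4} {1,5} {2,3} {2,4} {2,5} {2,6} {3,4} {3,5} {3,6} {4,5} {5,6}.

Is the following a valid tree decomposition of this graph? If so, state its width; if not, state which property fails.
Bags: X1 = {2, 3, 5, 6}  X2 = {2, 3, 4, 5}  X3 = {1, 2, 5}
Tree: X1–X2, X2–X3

A tree decomposition must satisfy three properties: every vertex lies in some bag; for every edge, both endpoints lie together in some bag; and for every vertex, the bags containing it form a connected subtree. Here edge (4,1) lies in no bag, so the decomposition is invalid.

No — edge (4,1) lies in no bag.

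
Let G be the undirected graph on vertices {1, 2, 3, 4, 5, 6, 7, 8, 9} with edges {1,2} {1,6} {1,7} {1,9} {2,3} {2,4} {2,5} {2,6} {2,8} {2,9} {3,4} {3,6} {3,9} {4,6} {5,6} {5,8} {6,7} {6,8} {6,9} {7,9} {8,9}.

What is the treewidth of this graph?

A width-3 tree decomposition is:
Bags: B1 = {2, 6, 8, 9}  B2 = {1, 2, 6, 9}  B3 = {2, 3, 6, 9}  B4 = {2, 5, 6, 8}  B5 = {2, 3, 4, 6}  B6 = {1, 6, 7, 9}
Tree: B1–B2, B2–B3, B1–B4, B3–B5, B2–B6
Each bag holds 4 vertices, so the decomposition has width 3, which upper-bounds the treewidth. On the other hand G contains the 4-clique {2, 6, 8, 9}. A clique must lie in a single bag of any decomposition, so no decomposition can have width below 3. Therefore the treewidth is 3.

3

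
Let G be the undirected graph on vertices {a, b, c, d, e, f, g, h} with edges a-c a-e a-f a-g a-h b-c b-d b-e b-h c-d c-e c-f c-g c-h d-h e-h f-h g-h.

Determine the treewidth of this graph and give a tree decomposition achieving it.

Treewidth 3.
Bags: B1 = {a, c, e, h}  B2 = {a, c, f, h}  B3 = {b, c, e, h}  B4 = {a, c, g, h}  B5 = {b, c, d, h}
Tree: B1–B2, B1–B3, B2–B4, B3–B5

The largest bag has 4 vertices, giving width 3; this decomposition certifies tw(G) ≤ 3. For the lower bound, the 4 vertices {b, c, d, h} are pairwise adjacent, and any tree decomposition puts a clique entirely inside one bag — forcing width ≥ 3. Combining the bounds, tw(G) = 3.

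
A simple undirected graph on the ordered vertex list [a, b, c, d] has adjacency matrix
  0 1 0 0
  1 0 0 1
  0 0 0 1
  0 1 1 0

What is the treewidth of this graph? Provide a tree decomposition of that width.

Treewidth 1.
One such decomposition:
Bags: B1 = {a, b}  B2 = {b, d}  B3 = {c, d}
Tree: B1–B2, B2–B3

Each bag holds 2 vertices, so the decomposition has width 1, which upper-bounds the treewidth. G has an edge, so its treewidth is at least 1. Combining the bounds, tw(G) = 1.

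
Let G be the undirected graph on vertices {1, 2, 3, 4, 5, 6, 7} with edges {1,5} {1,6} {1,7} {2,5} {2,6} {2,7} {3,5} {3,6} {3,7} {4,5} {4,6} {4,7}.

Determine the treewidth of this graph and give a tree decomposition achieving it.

Treewidth 3.
Bags: B1 = {4, 5, 6, 7}  B2 = {1, 5, 6, 7}  B3 = {3, 5, 6, 7}  B4 = {2, 5, 6, 7}
Tree: B1–B2, B2–B3, B3–B4

The largest bag has 4 vertices, giving width 3; this decomposition certifies tw(G) ≤ 3. For the lower bound: the 4 vertex sets {4,6}, {1,7}, {5}, {3} are disjoint, each induces a connected subgraph, and every pair is joined by at least one edge of G. Contracting each set to a single vertex therefore yields K_{4} as a minor, and since treewidth is minor-monotone, tw(G) ≥ tw(K_{4}) = 3. Combining the bounds, tw(G) = 3.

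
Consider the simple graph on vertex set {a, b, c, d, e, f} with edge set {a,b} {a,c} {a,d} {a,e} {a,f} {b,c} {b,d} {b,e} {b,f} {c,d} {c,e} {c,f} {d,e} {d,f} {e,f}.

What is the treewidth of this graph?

A width-5 tree decomposition is:
Bags: B1 = {a, b, c, d, e, f}
Tree: (single bag)
A single bag containing all 6 vertices is trivially a valid decomposition of width 5. For the lower bound, the 6 vertices {a, b, c, d, e, f} are pairwise adjacent, and any tree decomposition puts a clique entirely inside one bag — forcing width ≥ 5. Hence tw(G) = 5 exactly.

5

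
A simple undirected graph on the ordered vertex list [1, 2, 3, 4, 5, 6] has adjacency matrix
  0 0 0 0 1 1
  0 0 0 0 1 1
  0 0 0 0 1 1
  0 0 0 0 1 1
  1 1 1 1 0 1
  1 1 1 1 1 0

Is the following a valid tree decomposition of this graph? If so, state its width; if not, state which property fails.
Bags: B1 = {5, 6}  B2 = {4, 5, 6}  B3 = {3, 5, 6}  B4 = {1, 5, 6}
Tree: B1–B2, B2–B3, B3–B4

A tree decomposition must satisfy three properties: every vertex lies in some bag; for every edge, both endpoints lie together in some bag; and for every vertex, the bags containing it form a connected subtree. Here vertex 2 appears in no bag, so the decomposition is invalid.

No — vertex 2 appears in no bag.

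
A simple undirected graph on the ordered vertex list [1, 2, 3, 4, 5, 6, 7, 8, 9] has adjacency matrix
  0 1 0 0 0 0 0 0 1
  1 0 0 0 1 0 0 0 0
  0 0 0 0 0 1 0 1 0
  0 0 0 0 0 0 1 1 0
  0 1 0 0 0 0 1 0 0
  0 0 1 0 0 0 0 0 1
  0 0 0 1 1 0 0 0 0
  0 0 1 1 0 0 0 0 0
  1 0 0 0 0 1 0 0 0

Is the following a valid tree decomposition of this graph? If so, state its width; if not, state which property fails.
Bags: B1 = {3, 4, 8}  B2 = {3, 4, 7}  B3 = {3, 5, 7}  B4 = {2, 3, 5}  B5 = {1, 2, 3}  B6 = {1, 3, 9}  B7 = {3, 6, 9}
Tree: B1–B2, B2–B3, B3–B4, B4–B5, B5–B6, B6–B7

Yes; width 2.

Every vertex of G appears in some bag (union = {1, 2, 3, 4, 5, 6, 7, 8, 9}); every edge is covered by a bag; and for each vertex v the set of bags containing v is connected in the bag tree. The decomposition is therefore valid. The largest bag has 3 vertices, so the width is 2.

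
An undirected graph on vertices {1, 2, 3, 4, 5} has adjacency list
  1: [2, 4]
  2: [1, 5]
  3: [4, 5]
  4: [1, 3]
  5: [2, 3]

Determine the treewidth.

2

A width-2 tree decomposition is:
Bags: B1 = {1, 2, 4}  B2 = {2, 4, 5}  B3 = {3, 4, 5}
Tree: B1–B2, B2–B3
Every bag has size at most 3, so the width is 3 − 1 = 2 and tw(G) ≤ 2. For the lower bound, G contains the cycle 4–1–2–5–3–4, so G is not a forest; only forests have treewidth ≤ 1, hence tw(G) ≥ 2. Therefore the treewidth is 2.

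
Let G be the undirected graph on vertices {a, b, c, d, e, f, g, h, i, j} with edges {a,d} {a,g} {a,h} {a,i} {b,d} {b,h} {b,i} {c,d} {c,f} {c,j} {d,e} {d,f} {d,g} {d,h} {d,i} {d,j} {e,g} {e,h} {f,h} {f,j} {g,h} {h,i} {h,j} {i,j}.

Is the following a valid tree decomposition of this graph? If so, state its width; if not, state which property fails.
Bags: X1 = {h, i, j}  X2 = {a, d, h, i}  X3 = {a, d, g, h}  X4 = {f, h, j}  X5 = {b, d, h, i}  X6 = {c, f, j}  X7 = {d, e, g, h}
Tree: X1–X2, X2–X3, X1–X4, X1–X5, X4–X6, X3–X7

A tree decomposition must satisfy three properties: every vertex lies in some bag; for every edge, both endpoints lie together in some bag; and for every vertex, the bags containing it form a connected subtree. Here edge (d,j) lies in no bag, so the decomposition is invalid.

No — edge (d,j) lies in no bag.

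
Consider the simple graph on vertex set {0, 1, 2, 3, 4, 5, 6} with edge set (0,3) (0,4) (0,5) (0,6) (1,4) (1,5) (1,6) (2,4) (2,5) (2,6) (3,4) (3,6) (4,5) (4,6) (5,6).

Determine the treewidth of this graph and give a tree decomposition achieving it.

Treewidth 3.
Bags: B1 = {2, 4, 5, 6}  B2 = {1, 4, 5, 6}  B3 = {0, 4, 5, 6}  B4 = {0, 3, 4, 6}
Tree: B1–B2, B2–B3, B3–B4

Each bag holds 4 vertices, so the decomposition has width 3, which upper-bounds the treewidth. On the other hand G contains the 4-clique {0, 3, 4, 6}. A clique must lie in a single bag of any decomposition, so no decomposition can have width below 3. Therefore the treewidth is 3.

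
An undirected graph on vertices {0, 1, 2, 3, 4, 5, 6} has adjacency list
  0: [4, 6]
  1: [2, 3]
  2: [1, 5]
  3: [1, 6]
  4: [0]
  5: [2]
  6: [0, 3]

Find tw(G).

A width-1 tree decomposition is:
Bags: B1 = {2, 5}  B2 = {1, 2}  B3 = {1, 3}  B4 = {3, 6}  B5 = {0, 6}  B6 = {0, 4}
Tree: B1–B2, B2–B3, B3–B4, B4–B5, B5–B6
The largest bag has 2 vertices, giving width 1; this decomposition certifies tw(G) ≤ 1. G has an edge, so its treewidth is at least 1. Hence tw(G) = 1 exactly.

1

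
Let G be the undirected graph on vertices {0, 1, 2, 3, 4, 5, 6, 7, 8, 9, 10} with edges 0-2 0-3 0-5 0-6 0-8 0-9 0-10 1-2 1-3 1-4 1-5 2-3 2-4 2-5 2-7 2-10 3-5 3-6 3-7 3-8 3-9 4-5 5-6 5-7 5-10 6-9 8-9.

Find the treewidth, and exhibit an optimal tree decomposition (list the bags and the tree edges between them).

Treewidth 3.
One optimal decomposition is:
Bags: B1 = {1, 2, 3, 5}  B2 = {0, 2, 3, 5}  B3 = {0, 3, 5, 6}  B4 = {0, 3, 6, 9}  B5 = {1, 2, 4, 5}  B6 = {2, 3, 5, 7}  B7 = {0, 2, 5, 10}  B8 = {0, 3, 8, 9}
Tree: B1–B2, B2–B3, B3–B4, B1–B5, B2–B6, B2–B7, B4–B8

The largest bag has 4 vertices, giving width 3; this decomposition certifies tw(G) ≤ 3. On the other hand G contains the 4-clique {0, 2, 5, 10}. A clique must lie in a single bag of any decomposition, so no decomposition can have width below 3. The upper and lower bounds meet at 3, so that is the treewidth.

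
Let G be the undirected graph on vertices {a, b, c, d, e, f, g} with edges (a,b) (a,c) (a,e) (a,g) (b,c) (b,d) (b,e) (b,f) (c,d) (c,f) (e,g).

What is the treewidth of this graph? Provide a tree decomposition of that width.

The largest bag has 3 vertices, giving width 2; this decomposition certifies tw(G) ≤ 2. For the lower bound, the 3 vertices {a, e, g} are pairwise adjacent, and any tree decomposition puts a clique entirely inside one bag — forcing width ≥ 2. Therefore the treewidth is 2.

Treewidth 2.
Bags: B1 = {a, b, c}  B2 = {a, b, e}  B3 = {a, e, g}  B4 = {b, c, d}  B5 = {b, c, f}
Tree: B1–B2, B2–B3, B1–B4, B1–B5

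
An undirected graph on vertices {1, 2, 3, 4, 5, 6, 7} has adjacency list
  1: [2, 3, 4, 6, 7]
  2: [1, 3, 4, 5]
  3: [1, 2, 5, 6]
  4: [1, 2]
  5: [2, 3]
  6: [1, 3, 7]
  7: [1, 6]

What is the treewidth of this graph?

A width-2 tree decomposition is:
Bags: B1 = {1, 3, 6}  B2 = {1, 6, 7}  B3 = {1, 2, 3}  B4 = {1, 2, 4}  B5 = {2, 3, 5}
Tree: B1–B2, B1–B3, B3–B4, B3–B5
Every bag has size at most 3, so the width is 3 − 1 = 2 and tw(G) ≤ 2. Conversely, {1, 2, 3} is a clique of size 3, and the vertices of any clique must share a bag in every tree decomposition; so some bag has ≥ 3 vertices and tw(G) ≥ 2. Hence tw(G) = 2 exactly.

2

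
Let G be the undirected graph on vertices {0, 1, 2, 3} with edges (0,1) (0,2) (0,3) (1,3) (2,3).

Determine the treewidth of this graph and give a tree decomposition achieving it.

Treewidth 2.
Bags: B1 = {0, 1, 3}  B2 = {0, 2, 3}
Tree: B1–B2

Each bag holds 3 vertices, so the decomposition has width 2, which upper-bounds the treewidth. On the other hand G contains the 3-clique {0, 1, 3}. A clique must lie in a single bag of any decomposition, so no decomposition can have width below 2. The upper and lower bounds meet at 2, so that is the treewidth.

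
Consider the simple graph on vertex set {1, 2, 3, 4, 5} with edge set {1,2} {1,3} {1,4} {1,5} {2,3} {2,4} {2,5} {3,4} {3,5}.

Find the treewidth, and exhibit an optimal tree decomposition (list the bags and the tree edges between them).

Each bag holds 4 vertices, so the decomposition has width 3, which upper-bounds the treewidth. For the lower bound, the 4 vertices {1, 2, 3, 4} are pairwise adjacent, and any tree decomposition puts a clique entirely inside one bag — forcing width ≥ 3. The upper and lower bounds meet at 3, so that is the treewidth.

Treewidth 3.
One optimal decomposition is:
Bags: B1 = {1, 2, 3, 4}  B2 = {1, 2, 3, 5}
Tree: B1–B2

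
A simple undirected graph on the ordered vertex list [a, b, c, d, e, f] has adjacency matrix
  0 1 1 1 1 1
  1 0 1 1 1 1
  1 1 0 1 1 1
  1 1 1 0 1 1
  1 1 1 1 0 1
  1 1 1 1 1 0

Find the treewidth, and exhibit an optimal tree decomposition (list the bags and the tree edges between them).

With just one bag of size 6, the width is 6 − 1 = 5, so tw(G) ≤ 5. Conversely, {a, b, c, d, e, f} is a clique of size 6, and the vertices of any clique must share a bag in every tree decomposition; so some bag has ≥ 6 vertices and tw(G) ≥ 5. The upper and lower bounds meet at 5, so that is the treewidth.

Treewidth 5.
One such decomposition:
Bags: B1 = {a, b, c, d, e, f}
Tree: (single bag)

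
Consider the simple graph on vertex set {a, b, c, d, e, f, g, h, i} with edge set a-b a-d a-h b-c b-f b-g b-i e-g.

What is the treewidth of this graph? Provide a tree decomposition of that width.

Treewidth 1.
Bags: B1 = {b, g}  B2 = {a, b}  B3 = {b, c}  B4 = {a, d}  B5 = {e, g}  B6 = {a, h}  B7 = {b, f}  B8 = {b, i}
Tree: B1–B2, B1–B3, B2–B4, B1–B5, B2–B6, B3–B7, B1–B8

Each bag holds 2 vertices, so the decomposition has width 1, which upper-bounds the treewidth. Any graph with an edge has treewidth ≥ 1, and G has the edge b–g. Therefore the treewidth is 1.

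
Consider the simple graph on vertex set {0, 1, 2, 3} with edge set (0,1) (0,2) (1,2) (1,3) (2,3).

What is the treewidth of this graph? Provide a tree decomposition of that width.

Each bag holds 3 vertices, so the decomposition has width 2, which upper-bounds the treewidth. On the other hand G contains the 3-clique {0, 1, 2}. A clique must lie in a single bag of any decomposition, so no decomposition can have width below 2. Combining the bounds, tw(G) = 2.

Treewidth 2.
Bags: B1 = {0, 1, 2}  B2 = {1, 2, 3}
Tree: B1–B2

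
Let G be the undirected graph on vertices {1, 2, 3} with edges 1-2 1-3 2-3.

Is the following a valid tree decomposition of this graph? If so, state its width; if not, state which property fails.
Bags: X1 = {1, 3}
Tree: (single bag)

No — vertex 2 appears in no bag.

A tree decomposition must satisfy three properties: every vertex lies in some bag; for every edge, both endpoints lie together in some bag; and for every vertex, the bags containing it form a connected subtree. Here vertex 2 appears in no bag, so the decomposition is invalid.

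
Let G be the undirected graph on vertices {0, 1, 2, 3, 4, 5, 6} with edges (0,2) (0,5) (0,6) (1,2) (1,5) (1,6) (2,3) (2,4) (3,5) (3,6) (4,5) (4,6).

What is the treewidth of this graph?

A width-3 tree decomposition is:
Bags: B1 = {1, 2, 5, 6}  B2 = {2, 4, 5, 6}  B3 = {0, 2, 5, 6}  B4 = {2, 3, 5, 6}
Tree: B1–B2, B2–B3, B3–B4
Each bag holds 4 vertices, so the decomposition has width 3, which upper-bounds the treewidth. For the lower bound: the 4 vertex sets {1,2}, {4,6}, {5}, {0} are disjoint, each induces a connected subgraph, and every pair is joined by at least one edge of G. Contracting each set to a single vertex therefore yields K_{4} as a minor, and since treewidth is minor-monotone, tw(G) ≥ tw(K_{4}) = 3. The upper and lower bounds meet at 3, so that is the treewidth.

3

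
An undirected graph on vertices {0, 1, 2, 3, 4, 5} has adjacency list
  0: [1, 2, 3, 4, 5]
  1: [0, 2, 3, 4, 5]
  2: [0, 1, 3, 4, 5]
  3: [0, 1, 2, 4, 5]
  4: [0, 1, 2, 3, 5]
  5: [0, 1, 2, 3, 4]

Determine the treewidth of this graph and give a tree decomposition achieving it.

With just one bag of size 6, the width is 6 − 1 = 5, so tw(G) ≤ 5. For the lower bound, the 6 vertices {0, 1, 2, 3, 4, 5} are pairwise adjacent, and any tree decomposition puts a clique entirely inside one bag — forcing width ≥ 5. Combining the bounds, tw(G) = 5.

Treewidth 5.
Bags: B1 = {0, 1, 2, 3, 4, 5}
Tree: (single bag)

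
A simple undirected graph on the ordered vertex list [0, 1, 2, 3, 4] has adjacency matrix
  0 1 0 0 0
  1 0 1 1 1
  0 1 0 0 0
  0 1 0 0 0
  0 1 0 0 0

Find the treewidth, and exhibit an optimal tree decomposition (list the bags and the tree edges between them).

Treewidth 1.
One optimal decomposition is:
Bags: B1 = {1, 2}  B2 = {1, 4}  B3 = {0, 1}  B4 = {1, 3}
Tree: B1–B2, B2–B3, B2–B4

Each bag holds 2 vertices, so the decomposition has width 1, which upper-bounds the treewidth. Any graph with an edge has treewidth ≥ 1, and G has the edge 1–2. Therefore the treewidth is 1.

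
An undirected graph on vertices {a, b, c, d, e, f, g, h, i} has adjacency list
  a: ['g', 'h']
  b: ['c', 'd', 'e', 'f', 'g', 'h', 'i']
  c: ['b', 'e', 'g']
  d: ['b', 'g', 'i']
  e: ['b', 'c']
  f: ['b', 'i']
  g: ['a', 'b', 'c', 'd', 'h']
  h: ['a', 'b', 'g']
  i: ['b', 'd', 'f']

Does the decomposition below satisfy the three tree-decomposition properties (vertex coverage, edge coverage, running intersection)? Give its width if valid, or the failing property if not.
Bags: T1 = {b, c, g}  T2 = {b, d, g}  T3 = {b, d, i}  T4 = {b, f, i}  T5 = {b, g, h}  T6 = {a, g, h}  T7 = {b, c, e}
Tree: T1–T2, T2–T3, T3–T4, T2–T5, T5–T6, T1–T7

Yes; width 2.

Checking the three conditions: (i) the bags cover all of {a, b, c, d, e, f, g, h, i}; (ii) for each edge, some bag contains both endpoints; (iii) the bags containing any fixed vertex form a subtree. All hold, so the decomposition is valid with width 3 − 1 = 2.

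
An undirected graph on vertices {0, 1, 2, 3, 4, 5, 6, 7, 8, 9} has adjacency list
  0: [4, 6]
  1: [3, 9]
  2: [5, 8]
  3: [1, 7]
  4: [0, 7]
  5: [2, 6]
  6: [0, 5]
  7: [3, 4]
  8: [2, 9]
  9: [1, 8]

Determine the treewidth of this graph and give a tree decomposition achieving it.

Each bag holds 3 vertices, so the decomposition has width 2, which upper-bounds the treewidth. For the lower bound, G contains the cycle 6–5–2–8–9–1–3–7–4–0–6, so G is not a forest; only forests have treewidth ≤ 1, hence tw(G) ≥ 2. The upper and lower bounds meet at 2, so that is the treewidth.

Treewidth 2.
One optimal decomposition is:
Bags: B1 = {2, 5, 6}  B2 = {2, 6, 8}  B3 = {6, 8, 9}  B4 = {1, 6, 9}  B5 = {1, 3, 6}  B6 = {3, 6, 7}  B7 = {4, 6, 7}  B8 = {0, 4, 6}
Tree: B1–B2, B2–B3, B3–B4, B4–B5, B5–B6, B6–B7, B7–B8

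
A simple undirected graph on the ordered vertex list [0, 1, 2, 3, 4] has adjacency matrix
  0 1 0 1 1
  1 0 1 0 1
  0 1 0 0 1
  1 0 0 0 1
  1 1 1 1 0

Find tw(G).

2

A width-2 tree decomposition is:
Bags: B1 = {0, 3, 4}  B2 = {0, 1, 4}  B3 = {1, 2, 4}
Tree: B1–B2, B2–B3
The largest bag has 3 vertices, giving width 2; this decomposition certifies tw(G) ≤ 2. Conversely, {0, 1, 4} is a clique of size 3, and the vertices of any clique must share a bag in every tree decomposition; so some bag has ≥ 3 vertices and tw(G) ≥ 2. The upper and lower bounds meet at 2, so that is the treewidth.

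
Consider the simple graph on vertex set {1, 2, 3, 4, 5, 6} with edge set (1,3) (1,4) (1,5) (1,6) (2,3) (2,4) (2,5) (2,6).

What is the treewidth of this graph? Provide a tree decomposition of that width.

Treewidth 2.
One such decomposition:
Bags: B1 = {1, 2, 6}  B2 = {1, 2, 5}  B3 = {1, 2, 3}  B4 = {1, 2, 4}
Tree: B1–B2, B2–B3, B3–B4

The largest bag has 3 vertices, giving width 2; this decomposition certifies tw(G) ≤ 2. The edges 6–1–5–2–6 form a cycle, so G is not a tree and its treewidth is at least 2. The upper and lower bounds meet at 2, so that is the treewidth.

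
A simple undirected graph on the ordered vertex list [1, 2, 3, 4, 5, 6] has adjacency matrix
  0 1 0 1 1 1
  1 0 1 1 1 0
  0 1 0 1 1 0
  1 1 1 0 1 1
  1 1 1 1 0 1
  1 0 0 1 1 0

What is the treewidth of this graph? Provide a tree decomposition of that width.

The largest bag has 4 vertices, giving width 3; this decomposition certifies tw(G) ≤ 3. On the other hand G contains the 4-clique {1, 2, 4, 5}. A clique must lie in a single bag of any decomposition, so no decomposition can have width below 3. Therefore the treewidth is 3.

Treewidth 3.
One such decomposition:
Bags: B1 = {1, 4, 5, 6}  B2 = {1, 2, 4, 5}  B3 = {2, 3, 4, 5}
Tree: B1–B2, B2–B3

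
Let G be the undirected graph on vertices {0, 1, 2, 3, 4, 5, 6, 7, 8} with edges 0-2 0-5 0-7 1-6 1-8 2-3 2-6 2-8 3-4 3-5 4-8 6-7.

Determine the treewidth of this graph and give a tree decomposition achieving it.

Every bag has size at most 4, so the width is 4 − 1 = 3 and tw(G) ≤ 3. For the lower bound: the 4 vertex sets {0,5,7}, {3}, {2}, {1,4,6,8} are disjoint, each induces a connected subgraph, and every pair is joined by at least one edge of G. Contracting each set to a single vertex therefore yields K_{4} as a minor, and since treewidth is minor-monotone, tw(G) ≥ tw(K_{4}) = 3. Hence tw(G) = 3 exactly.

Treewidth 3.
Bags: B1 = {0, 3, 5, 7}  B2 = {0, 2, 3, 7}  B3 = {2, 3, 6, 7}  B4 = {2, 3, 4, 6}  B5 = {2, 4, 6, 8}  B6 = {1, 4, 6, 8}
Tree: B1–B2, B2–B3, B3–B4, B4–B5, B5–B6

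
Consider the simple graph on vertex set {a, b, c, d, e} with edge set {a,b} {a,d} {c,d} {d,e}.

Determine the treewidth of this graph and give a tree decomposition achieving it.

Treewidth 1.
One optimal decomposition is:
Bags: B1 = {a, d}  B2 = {c, d}  B3 = {a, b}  B4 = {d, e}
Tree: B1–B2, B1–B3, B1–B4

Every bag has size at most 2, so the width is 2 − 1 = 1 and tw(G) ≤ 1. G has an edge, so its treewidth is at least 1. The upper and lower bounds meet at 1, so that is the treewidth.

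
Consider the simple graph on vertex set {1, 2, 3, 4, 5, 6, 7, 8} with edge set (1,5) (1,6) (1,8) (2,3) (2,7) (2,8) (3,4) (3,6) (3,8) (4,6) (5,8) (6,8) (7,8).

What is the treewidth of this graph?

2

A width-2 tree decomposition is:
Bags: B1 = {3, 4, 6}  B2 = {3, 6, 8}  B3 = {2, 3, 8}  B4 = {1, 6, 8}  B5 = {2, 7, 8}  B6 = {1, 5, 8}
Tree: B1–B2, B2–B3, B2–B4, B3–B5, B4–B6
Each bag holds 3 vertices, so the decomposition has width 2, which upper-bounds the treewidth. For the lower bound, the 3 vertices {1, 5, 8} are pairwise adjacent, and any tree decomposition puts a clique entirely inside one bag — forcing width ≥ 2. Hence tw(G) = 2 exactly.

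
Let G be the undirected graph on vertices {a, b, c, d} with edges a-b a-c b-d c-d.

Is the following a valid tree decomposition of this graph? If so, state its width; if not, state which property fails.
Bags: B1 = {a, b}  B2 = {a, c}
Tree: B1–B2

A tree decomposition must satisfy three properties: every vertex lies in some bag; for every edge, both endpoints lie together in some bag; and for every vertex, the bags containing it form a connected subtree. Here vertex d appears in no bag, so the decomposition is invalid.

No — vertex d appears in no bag.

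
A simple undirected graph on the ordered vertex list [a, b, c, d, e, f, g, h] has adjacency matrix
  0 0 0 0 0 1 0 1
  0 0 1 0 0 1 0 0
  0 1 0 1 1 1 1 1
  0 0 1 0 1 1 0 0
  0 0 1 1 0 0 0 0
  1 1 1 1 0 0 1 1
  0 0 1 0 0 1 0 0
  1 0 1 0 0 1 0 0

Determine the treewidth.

A width-2 tree decomposition is:
Bags: B1 = {c, f, g}  B2 = {c, d, f}  B3 = {c, d, e}  B4 = {b, c, f}  B5 = {c, f, h}  B6 = {a, f, h}
Tree: B1–B2, B2–B3, B2–B4, B1–B5, B5–B6
Each bag holds 3 vertices, so the decomposition has width 2, which upper-bounds the treewidth. On the other hand G contains the 3-clique {c, d, e}. A clique must lie in a single bag of any decomposition, so no decomposition can have width below 2. The upper and lower bounds meet at 2, so that is the treewidth.

2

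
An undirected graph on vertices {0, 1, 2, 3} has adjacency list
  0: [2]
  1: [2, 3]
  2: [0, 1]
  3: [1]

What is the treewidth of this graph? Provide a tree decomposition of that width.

Treewidth 1.
Bags: B1 = {1, 2}  B2 = {1, 3}  B3 = {0, 2}
Tree: B1–B2, B1–B3

Each bag holds 2 vertices, so the decomposition has width 1, which upper-bounds the treewidth. G has an edge, so its treewidth is at least 1. Therefore the treewidth is 1.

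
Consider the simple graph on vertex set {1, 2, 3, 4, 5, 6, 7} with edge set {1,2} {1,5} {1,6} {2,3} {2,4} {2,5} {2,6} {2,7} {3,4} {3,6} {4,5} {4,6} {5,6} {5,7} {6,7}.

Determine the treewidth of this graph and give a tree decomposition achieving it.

Treewidth 3.
One such decomposition:
Bags: B1 = {2, 5, 6, 7}  B2 = {2, 4, 5, 6}  B3 = {2, 3, 4, 6}  B4 = {1, 2, 5, 6}
Tree: B1–B2, B2–B3, B1–B4

Every bag has size at most 4, so the width is 4 − 1 = 3 and tw(G) ≤ 3. For the lower bound, the 4 vertices {2, 3, 4, 6} are pairwise adjacent, and any tree decomposition puts a clique entirely inside one bag — forcing width ≥ 3. Therefore the treewidth is 3.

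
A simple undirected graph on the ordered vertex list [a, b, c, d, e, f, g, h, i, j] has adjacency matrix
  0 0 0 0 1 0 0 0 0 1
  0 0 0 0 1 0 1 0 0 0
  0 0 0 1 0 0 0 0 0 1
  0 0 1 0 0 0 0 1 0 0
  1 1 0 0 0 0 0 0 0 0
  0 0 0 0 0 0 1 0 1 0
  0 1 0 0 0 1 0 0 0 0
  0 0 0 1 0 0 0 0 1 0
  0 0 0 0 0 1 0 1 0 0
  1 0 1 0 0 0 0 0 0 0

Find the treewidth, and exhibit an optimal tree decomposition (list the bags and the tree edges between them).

Treewidth 2.
One such decomposition:
Bags: B1 = {c, d, j}  B2 = {a, d, j}  B3 = {a, d, e}  B4 = {b, d, e}  B5 = {b, d, g}  B6 = {d, f, g}  B7 = {d, f, i}  B8 = {d, h, i}
Tree: B1–B2, B2–B3, B3–B4, B4–B5, B5–B6, B6–B7, B7–B8

Each bag holds 3 vertices, so the decomposition has width 2, which upper-bounds the treewidth. Since d–c–j–a–e–b–g–f–i–h–d is a cycle in G, G is not acyclic. Forests are exactly the graphs of treewidth ≤ 1, so tw(G) ≥ 2. Combining the bounds, tw(G) = 2.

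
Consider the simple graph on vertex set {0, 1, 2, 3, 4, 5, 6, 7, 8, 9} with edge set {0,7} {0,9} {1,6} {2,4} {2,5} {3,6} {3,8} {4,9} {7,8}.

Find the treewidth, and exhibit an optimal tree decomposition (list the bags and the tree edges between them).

Every bag has size at most 2, so the width is 2 − 1 = 1 and tw(G) ≤ 1. Any graph with an edge has treewidth ≥ 1, and G has the edge 5–2. Combining the bounds, tw(G) = 1.

Treewidth 1.
One optimal decomposition is:
Bags: B1 = {2, 5}  B2 = {2, 4}  B3 = {4, 9}  B4 = {0, 9}  B5 = {0, 7}  B6 = {7, 8}  B7 = {3, 8}  B8 = {3, 6}  B9 = {1, 6}
Tree: B1–B2, B2–B3, B3–B4, B4–B5, B5–B6, B6–B7, B7–B8, B8–B9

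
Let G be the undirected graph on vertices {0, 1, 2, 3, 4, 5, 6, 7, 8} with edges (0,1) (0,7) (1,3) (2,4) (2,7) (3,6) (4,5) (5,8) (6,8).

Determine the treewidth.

A width-2 tree decomposition is:
Bags: B1 = {0, 1, 3}  B2 = {0, 3, 7}  B3 = {2, 3, 7}  B4 = {2, 3, 4}  B5 = {3, 4, 5}  B6 = {3, 5, 8}  B7 = {3, 6, 8}
Tree: B1–B2, B2–B3, B3–B4, B4–B5, B5–B6, B6–B7
The largest bag has 3 vertices, giving width 2; this decomposition certifies tw(G) ≤ 2. The edges 3–1–0–7–2–4–5–8–6–3 form a cycle, so G is not a tree and its treewidth is at least 2. Combining the bounds, tw(G) = 2.

2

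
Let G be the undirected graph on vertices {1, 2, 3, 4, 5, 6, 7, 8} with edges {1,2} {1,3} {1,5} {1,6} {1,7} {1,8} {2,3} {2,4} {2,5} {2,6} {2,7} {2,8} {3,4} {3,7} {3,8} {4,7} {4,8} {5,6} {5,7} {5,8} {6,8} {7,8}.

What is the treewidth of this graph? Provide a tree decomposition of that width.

The largest bag has 5 vertices, giving width 4; this decomposition certifies tw(G) ≤ 4. On the other hand G contains the 5-clique {1, 2, 3, 7, 8}. A clique must lie in a single bag of any decomposition, so no decomposition can have width below 4. Therefore the treewidth is 4.

Treewidth 4.
One optimal decomposition is:
Bags: B1 = {1, 2, 5, 6, 8}  B2 = {1, 2, 5, 7, 8}  B3 = {1, 2, 3, 7, 8}  B4 = {2, 3, 4, 7, 8}
Tree: B1–B2, B2–B3, B3–B4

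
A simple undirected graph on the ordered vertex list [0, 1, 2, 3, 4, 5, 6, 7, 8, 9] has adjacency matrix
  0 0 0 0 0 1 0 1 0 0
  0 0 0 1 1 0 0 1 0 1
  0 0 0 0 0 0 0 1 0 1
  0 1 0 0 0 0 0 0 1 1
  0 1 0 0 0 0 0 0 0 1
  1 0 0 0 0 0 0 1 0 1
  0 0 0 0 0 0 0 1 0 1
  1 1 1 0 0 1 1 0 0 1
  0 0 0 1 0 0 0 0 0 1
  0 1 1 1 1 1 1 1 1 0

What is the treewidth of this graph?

A width-2 tree decomposition is:
Bags: B1 = {5, 7, 9}  B2 = {1, 7, 9}  B3 = {1, 3, 9}  B4 = {3, 8, 9}  B5 = {6, 7, 9}  B6 = {0, 5, 7}  B7 = {2, 7, 9}  B8 = {1, 4, 9}
Tree: B1–B2, B2–B3, B3–B4, B1–B5, B1–B6, B1–B7, B2–B8
The largest bag has 3 vertices, giving width 2; this decomposition certifies tw(G) ≤ 2. For the lower bound, the 3 vertices {0, 5, 7} are pairwise adjacent, and any tree decomposition puts a clique entirely inside one bag — forcing width ≥ 2. Combining the bounds, tw(G) = 2.

2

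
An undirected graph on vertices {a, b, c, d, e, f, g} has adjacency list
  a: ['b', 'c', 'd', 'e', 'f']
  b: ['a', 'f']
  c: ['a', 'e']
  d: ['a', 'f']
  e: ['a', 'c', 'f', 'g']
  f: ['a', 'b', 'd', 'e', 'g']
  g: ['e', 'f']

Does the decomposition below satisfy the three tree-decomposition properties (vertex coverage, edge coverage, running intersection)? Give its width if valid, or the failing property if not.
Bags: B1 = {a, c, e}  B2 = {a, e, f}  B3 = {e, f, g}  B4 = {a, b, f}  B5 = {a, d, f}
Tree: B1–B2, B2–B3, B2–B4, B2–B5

Checking the three conditions: (i) the bags cover all of {a, b, c, d, e, f, g}; (ii) for each edge, some bag contains both endpoints; (iii) the bags containing any fixed vertex form a subtree. All hold, so the decomposition is valid with width 3 − 1 = 2.

Yes; width 2.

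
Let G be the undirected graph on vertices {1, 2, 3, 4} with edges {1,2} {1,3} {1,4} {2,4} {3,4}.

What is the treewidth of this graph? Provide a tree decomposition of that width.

Treewidth 2.
One such decomposition:
Bags: B1 = {1, 2, 4}  B2 = {1, 3, 4}
Tree: B1–B2

Every bag has size at most 3, so the width is 3 − 1 = 2 and tw(G) ≤ 2. For the lower bound, the 3 vertices {1, 2, 4} are pairwise adjacent, and any tree decomposition puts a clique entirely inside one bag — forcing width ≥ 2. Hence tw(G) = 2 exactly.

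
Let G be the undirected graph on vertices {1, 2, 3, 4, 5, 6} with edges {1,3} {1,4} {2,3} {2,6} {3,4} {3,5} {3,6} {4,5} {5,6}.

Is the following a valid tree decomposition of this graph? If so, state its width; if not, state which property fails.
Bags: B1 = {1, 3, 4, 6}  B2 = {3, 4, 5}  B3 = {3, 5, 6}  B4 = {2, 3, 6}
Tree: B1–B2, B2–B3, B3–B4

A tree decomposition must satisfy three properties: every vertex lies in some bag; for every edge, both endpoints lie together in some bag; and for every vertex, the bags containing it form a connected subtree. Here bags containing vertex 6 are not connected in the tree, so the decomposition is invalid.

No — bags containing vertex 6 are not connected in the tree.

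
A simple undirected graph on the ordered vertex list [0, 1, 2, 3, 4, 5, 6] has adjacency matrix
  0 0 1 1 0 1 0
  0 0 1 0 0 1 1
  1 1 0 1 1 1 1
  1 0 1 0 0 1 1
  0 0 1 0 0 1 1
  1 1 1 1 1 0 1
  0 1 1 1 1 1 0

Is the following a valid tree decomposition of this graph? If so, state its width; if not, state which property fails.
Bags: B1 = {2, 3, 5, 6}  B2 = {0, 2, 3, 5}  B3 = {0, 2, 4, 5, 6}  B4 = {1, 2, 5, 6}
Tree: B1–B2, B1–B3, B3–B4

No — bags containing vertex 0 are not connected in the tree.

A tree decomposition must satisfy three properties: every vertex lies in some bag; for every edge, both endpoints lie together in some bag; and for every vertex, the bags containing it form a connected subtree. Here bags containing vertex 0 are not connected in the tree, so the decomposition is invalid.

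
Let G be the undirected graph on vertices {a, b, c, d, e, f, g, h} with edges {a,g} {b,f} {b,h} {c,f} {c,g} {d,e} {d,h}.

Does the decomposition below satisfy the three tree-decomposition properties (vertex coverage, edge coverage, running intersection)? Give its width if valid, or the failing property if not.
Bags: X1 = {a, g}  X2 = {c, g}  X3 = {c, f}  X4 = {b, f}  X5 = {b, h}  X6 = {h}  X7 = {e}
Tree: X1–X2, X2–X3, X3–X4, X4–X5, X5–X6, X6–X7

No — vertex d appears in no bag.

A tree decomposition must satisfy three properties: every vertex lies in some bag; for every edge, both endpoints lie together in some bag; and for every vertex, the bags containing it form a connected subtree. Here vertex d appears in no bag, so the decomposition is invalid.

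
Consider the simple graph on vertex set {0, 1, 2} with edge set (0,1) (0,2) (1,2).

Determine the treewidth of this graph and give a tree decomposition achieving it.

Treewidth 2.
One such decomposition:
Bags: B1 = {0, 1, 2}
Tree: (single bag)

A single bag containing all 3 vertices is trivially a valid decomposition of width 2. For the lower bound, the 3 vertices {0, 1, 2} are pairwise adjacent, and any tree decomposition puts a clique entirely inside one bag — forcing width ≥ 2. Combining the bounds, tw(G) = 2.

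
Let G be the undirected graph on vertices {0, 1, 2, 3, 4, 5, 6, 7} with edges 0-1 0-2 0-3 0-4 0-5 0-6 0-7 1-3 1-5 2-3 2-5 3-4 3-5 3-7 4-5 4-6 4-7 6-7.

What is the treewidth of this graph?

A width-3 tree decomposition is:
Bags: B1 = {0, 3, 4, 5}  B2 = {0, 3, 4, 7}  B3 = {0, 1, 3, 5}  B4 = {0, 2, 3, 5}  B5 = {0, 4, 6, 7}
Tree: B1–B2, B1–B3, B1–B4, B2–B5
Each bag holds 4 vertices, so the decomposition has width 3, which upper-bounds the treewidth. On the other hand G contains the 4-clique {0, 1, 3, 5}. A clique must lie in a single bag of any decomposition, so no decomposition can have width below 3. Hence tw(G) = 3 exactly.

3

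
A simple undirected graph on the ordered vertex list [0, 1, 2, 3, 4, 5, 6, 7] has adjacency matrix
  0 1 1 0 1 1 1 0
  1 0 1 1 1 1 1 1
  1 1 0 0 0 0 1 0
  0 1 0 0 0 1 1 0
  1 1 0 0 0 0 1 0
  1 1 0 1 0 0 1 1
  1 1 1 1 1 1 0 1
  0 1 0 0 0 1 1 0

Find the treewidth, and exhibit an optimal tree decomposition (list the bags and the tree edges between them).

The largest bag has 4 vertices, giving width 3; this decomposition certifies tw(G) ≤ 3. For the lower bound, the 4 vertices {0, 1, 2, 6} are pairwise adjacent, and any tree decomposition puts a clique entirely inside one bag — forcing width ≥ 3. The upper and lower bounds meet at 3, so that is the treewidth.

Treewidth 3.
One optimal decomposition is:
Bags: B1 = {0, 1, 5, 6}  B2 = {1, 3, 5, 6}  B3 = {0, 1, 2, 6}  B4 = {1, 5, 6, 7}  B5 = {0, 1, 4, 6}
Tree: B1–B2, B1–B3, B2–B4, B1–B5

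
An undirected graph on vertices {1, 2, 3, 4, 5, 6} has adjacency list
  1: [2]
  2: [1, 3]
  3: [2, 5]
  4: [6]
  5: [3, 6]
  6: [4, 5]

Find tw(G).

1

A width-1 tree decomposition is:
Bags: B1 = {4, 6}  B2 = {5, 6}  B3 = {3, 5}  B4 = {2, 3}  B5 = {1, 2}
Tree: B1–B2, B2–B3, B3–B4, B4–B5
Every bag has size at most 2, so the width is 2 − 1 = 1 and tw(G) ≤ 1. Any graph with an edge has treewidth ≥ 1, and G has the edge 4–6. The upper and lower bounds meet at 1, so that is the treewidth.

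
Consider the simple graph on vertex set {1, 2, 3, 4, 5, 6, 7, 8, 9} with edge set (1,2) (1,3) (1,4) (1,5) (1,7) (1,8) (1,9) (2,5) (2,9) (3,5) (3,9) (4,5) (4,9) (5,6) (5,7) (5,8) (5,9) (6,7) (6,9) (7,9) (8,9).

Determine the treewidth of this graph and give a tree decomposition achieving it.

The largest bag has 4 vertices, giving width 3; this decomposition certifies tw(G) ≤ 3. On the other hand G contains the 4-clique {1, 2, 5, 9}. A clique must lie in a single bag of any decomposition, so no decomposition can have width below 3. Combining the bounds, tw(G) = 3.

Treewidth 3.
Bags: B1 = {1, 5, 7, 9}  B2 = {1, 3, 5, 9}  B3 = {5, 6, 7, 9}  B4 = {1, 2, 5, 9}  B5 = {1, 5, 8, 9}  B6 = {1, 4, 5, 9}
Tree: B1–B2, B1–B3, B1–B4, B1–B5, B2–B6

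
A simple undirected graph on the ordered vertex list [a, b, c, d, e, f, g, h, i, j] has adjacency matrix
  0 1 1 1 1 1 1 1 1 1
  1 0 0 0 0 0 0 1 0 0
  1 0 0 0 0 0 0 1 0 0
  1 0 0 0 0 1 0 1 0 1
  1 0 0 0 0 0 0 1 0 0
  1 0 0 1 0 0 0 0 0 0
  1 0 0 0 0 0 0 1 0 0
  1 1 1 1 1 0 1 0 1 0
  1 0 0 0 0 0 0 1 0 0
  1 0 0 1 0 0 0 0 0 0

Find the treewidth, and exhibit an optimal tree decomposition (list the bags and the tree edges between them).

Each bag holds 3 vertices, so the decomposition has width 2, which upper-bounds the treewidth. For the lower bound, the 3 vertices {a, d, j} are pairwise adjacent, and any tree decomposition puts a clique entirely inside one bag — forcing width ≥ 2. Hence tw(G) = 2 exactly.

Treewidth 2.
Bags: B1 = {a, e, h}  B2 = {a, d, h}  B3 = {a, h, i}  B4 = {a, d, f}  B5 = {a, d, j}  B6 = {a, b, h}  B7 = {a, g, h}  B8 = {a, c, h}
Tree: B1–B2, B2–B3, B2–B4, B4–B5, B1–B6, B2–B7, B7–B8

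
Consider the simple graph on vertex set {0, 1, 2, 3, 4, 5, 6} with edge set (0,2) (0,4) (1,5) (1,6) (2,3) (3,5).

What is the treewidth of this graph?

1

A width-1 tree decomposition is:
Bags: B1 = {1, 6}  B2 = {1, 5}  B3 = {3, 5}  B4 = {2, 3}  B5 = {0, 2}  B6 = {0, 4}
Tree: B1–B2, B2–B3, B3–B4, B4–B5, B5–B6
Each bag holds 2 vertices, so the decomposition has width 1, which upper-bounds the treewidth. Since G has at least one edge (e.g. 6–1), it is not an edgeless graph, so tw(G) ≥ 1. Hence tw(G) = 1 exactly.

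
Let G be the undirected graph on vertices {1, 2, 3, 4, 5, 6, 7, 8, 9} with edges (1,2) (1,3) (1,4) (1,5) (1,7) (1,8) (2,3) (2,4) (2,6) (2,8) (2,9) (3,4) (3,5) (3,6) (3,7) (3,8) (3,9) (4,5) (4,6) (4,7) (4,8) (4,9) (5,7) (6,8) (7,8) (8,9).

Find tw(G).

4

A width-4 tree decomposition is:
Bags: B1 = {1, 3, 4, 5, 7}  B2 = {1, 3, 4, 7, 8}  B3 = {1, 2, 3, 4, 8}  B4 = {2, 3, 4, 6, 8}  B5 = {2, 3, 4, 8, 9}
Tree: B1–B2, B2–B3, B3–B4, B3–B5
Every bag has size at most 5, so the width is 5 − 1 = 4 and tw(G) ≤ 4. On the other hand G contains the 5-clique {1, 2, 3, 4, 8}. A clique must lie in a single bag of any decomposition, so no decomposition can have width below 4. Hence tw(G) = 4 exactly.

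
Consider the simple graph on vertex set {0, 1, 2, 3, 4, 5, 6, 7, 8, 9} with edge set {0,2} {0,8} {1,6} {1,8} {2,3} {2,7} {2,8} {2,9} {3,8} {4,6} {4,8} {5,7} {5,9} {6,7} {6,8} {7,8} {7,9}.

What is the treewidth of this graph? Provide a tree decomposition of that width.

Treewidth 2.
One optimal decomposition is:
Bags: B1 = {2, 7, 8}  B2 = {2, 7, 9}  B3 = {5, 7, 9}  B4 = {6, 7, 8}  B5 = {1, 6, 8}  B6 = {2, 3, 8}  B7 = {4, 6, 8}  B8 = {0, 2, 8}
Tree: B1–B2, B2–B3, B1–B4, B4–B5, B1–B6, B5–B7, B6–B8

Each bag holds 3 vertices, so the decomposition has width 2, which upper-bounds the treewidth. On the other hand G contains the 3-clique {1, 6, 8}. A clique must lie in a single bag of any decomposition, so no decomposition can have width below 2. Combining the bounds, tw(G) = 2.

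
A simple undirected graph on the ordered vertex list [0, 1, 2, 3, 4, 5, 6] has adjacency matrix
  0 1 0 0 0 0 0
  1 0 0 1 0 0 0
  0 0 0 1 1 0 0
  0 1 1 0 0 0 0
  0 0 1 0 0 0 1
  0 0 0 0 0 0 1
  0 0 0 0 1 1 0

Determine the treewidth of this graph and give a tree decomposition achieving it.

Treewidth 1.
Bags: B1 = {0, 1}  B2 = {1, 3}  B3 = {2, 3}  B4 = {2, 4}  B5 = {4, 6}  B6 = {5, 6}
Tree: B1–B2, B2–B3, B3–B4, B4–B5, B5–B6

Every bag has size at most 2, so the width is 2 − 1 = 1 and tw(G) ≤ 1. Since G has at least one edge (e.g. 0–1), it is not an edgeless graph, so tw(G) ≥ 1. Combining the bounds, tw(G) = 1.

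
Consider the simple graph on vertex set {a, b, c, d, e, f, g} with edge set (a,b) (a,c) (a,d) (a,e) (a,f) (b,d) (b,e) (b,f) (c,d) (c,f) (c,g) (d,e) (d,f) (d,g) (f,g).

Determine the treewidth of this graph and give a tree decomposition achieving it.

Each bag holds 4 vertices, so the decomposition has width 3, which upper-bounds the treewidth. For the lower bound, the 4 vertices {a, b, d, e} are pairwise adjacent, and any tree decomposition puts a clique entirely inside one bag — forcing width ≥ 3. Therefore the treewidth is 3.

Treewidth 3.
Bags: B1 = {a, b, d, f}  B2 = {a, c, d, f}  B3 = {a, b, d, e}  B4 = {c, d, f, g}
Tree: B1–B2, B1–B3, B2–B4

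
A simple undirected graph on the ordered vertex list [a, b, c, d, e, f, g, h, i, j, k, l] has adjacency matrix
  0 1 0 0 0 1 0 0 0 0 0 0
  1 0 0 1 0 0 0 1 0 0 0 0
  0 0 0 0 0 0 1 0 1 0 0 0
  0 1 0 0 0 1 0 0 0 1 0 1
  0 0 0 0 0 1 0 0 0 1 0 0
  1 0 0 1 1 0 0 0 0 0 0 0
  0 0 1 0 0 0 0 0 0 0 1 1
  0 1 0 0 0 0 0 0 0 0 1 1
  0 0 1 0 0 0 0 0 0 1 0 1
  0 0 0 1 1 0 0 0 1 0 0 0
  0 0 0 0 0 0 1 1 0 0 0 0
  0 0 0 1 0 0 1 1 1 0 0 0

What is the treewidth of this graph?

3

A width-3 tree decomposition is:
Bags: B1 = {a, e, f, j}  B2 = {a, d, f, j}  B3 = {a, b, d, j}  B4 = {b, d, i, j}  B5 = {b, d, i, l}  B6 = {b, h, i, l}  B7 = {c, h, i, l}  B8 = {c, g, h, l}  B9 = {c, g, h, k}
Tree: B1–B2, B2–B3, B3–B4, B4–B5, B5–B6, B6–B7, B7–B8, B8–B9
Every bag has size at most 4, so the width is 4 − 1 = 3 and tw(G) ≤ 3. For the lower bound: the 4 vertex sets {a,e,f}, {j}, {d}, {b,h,i,l} are disjoint, each induces a connected subgraph, and every pair is joined by at least one edge of G. Contracting each set to a single vertex therefore yields K_{4} as a minor, and since treewidth is minor-monotone, tw(G) ≥ tw(K_{4}) = 3. Hence tw(G) = 3 exactly.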